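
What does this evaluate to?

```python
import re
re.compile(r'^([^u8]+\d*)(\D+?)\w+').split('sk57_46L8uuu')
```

This matches anchored at the start of the string; then one or more of any character except [u8], then zero or more of a digit (captured); then one or more of a non-digit (lazy) (captured); then one or more of a word character.
Matches to split on: at [0:12] → 'sk57_46L8uuu'.
`re.split` interleaves the captured-group text with the surrounding fragments.

['', 'sk57_46L8', 'u', '']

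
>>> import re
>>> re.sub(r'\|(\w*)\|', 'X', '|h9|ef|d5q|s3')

'XefXs3'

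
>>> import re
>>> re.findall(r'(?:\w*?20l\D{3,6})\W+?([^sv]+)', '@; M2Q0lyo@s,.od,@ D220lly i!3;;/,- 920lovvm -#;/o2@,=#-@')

['3;;/,- 920lo']

The pattern matches zero or more of a word character (lazy), then the literal '20l', then 3 to 6 of a non-digit (non-capturing group); then one or more of a non-word character (lazy); then one or more of any character except [sv] (captured).
`findall` collects group 1 from the one match (1 total).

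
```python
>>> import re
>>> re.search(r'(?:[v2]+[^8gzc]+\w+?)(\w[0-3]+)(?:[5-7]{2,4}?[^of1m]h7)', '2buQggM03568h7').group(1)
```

'M03'

Pattern: one or more of one of [v2], then one or more of any character except [8gzc], then one or more of a word character (lazy) (non-capturing group); then a word character, then one or more of a character in [0-3] (captured); then 2 to 4 of a character in [5-7] (lazy), then any character except [of1m], then the literal 'h7' (non-capturing group).
A `+?`/`*?`/`{m,n}?` starts at its minimum and grows only as far as needed for what follows to match.
`search` walks the string left to right and returns the first match it finds.
The match spans [0:14] → '2buQggM03568h7'.
Captured: group 1 = 'M03'.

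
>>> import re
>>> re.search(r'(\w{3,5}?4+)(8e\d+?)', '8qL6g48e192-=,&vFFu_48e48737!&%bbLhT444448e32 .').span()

(0, 9)

This matches 3 to 5 of a word character (lazy), then one or more of a literal '4' (captured); then the literal '8e', then one or more of a digit (lazy) (captured).
The match spans [0:9] → '8qL6g48e1'.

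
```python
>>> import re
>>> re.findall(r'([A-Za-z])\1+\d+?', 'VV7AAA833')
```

['V', 'A']

A backreference is literal: `\1` must see the identical characters the first group matched.
Matches: at [0:3] match 'VV7', group 1 = 'V'; at [3:7] match 'AAA8', group 1 = 'A'.
Because there's exactly one group, `findall` drops the full match and keeps group 1 from each hit.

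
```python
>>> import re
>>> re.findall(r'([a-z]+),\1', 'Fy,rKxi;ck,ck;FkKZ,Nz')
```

After group 1 captures some text, `\1` only succeeds where that same text appears again.
Scanning left to right: at [8:13] match 'ck,ck', group 1 = 'ck'.
Because there's exactly one group, `findall` drops the full match and keeps group 1 from the one hit.

['ck']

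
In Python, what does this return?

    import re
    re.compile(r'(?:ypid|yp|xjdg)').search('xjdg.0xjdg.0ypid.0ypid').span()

`re.search` scans for the first position where the pattern succeeds.
The match spans [0:4] → 'xjdg'.

(0, 4)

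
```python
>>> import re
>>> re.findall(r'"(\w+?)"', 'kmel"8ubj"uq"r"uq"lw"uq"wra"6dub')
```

`findall` collects group 1 from each match (4 total).

['8ubj', 'r', 'lw', 'wra']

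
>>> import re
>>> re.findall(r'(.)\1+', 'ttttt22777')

['t', '2', '7']

After group 1 captures some text, `\1` only succeeds where that same text appears again.
Walking the string: at [0:5] match 'ttttt', group 1 = 't'; at [5:7] match '22', group 1 = '2'; at [7:10] match '777', group 1 = '7'.
Because there's exactly one group, `findall` drops the full match and keeps group 1 from each hit.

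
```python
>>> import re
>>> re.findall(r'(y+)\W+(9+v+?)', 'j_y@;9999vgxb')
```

With 2 capturing groups, `findall` returns a 2-tuple per match.

[('y', '9999v')]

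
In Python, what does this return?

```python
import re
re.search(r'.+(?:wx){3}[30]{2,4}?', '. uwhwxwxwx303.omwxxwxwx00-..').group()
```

Pattern: one or more of any character, then the literal 'wx' repeated 3 times; then 2 to 4 of one of [30] (lazy).
With the lazy modifier that quantifier settles for the fewest repetitions that let the rest of the pattern succeed (the atoms after it are unaffected and can still be greedy).
`search` walks the string left to right and returns the first match it finds.
The match spans [0:13] → '. uwhwxwxwx30'.

'. uwhwxwxwx30'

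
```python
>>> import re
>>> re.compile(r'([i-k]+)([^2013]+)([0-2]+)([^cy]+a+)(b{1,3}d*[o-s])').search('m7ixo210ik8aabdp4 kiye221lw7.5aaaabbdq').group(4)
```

'ik8aa'

This matches one or more of a character in [i-k] (captured); then one or more of any character except [2013] (captured); then one or more of a character in [0-2] (captured); then one or more of any character except [cy], then one or more of the literal 'a' (captured); then 1 to 3 of a literal 'b', then zero or more of a literal 'd', then a character in [o-s] (captured).
`search` walks the string left to right and returns the first match it finds.
The match spans [2:16] → 'ixo210ik8aabdp'.
Captured: group 1 = 'i', group 2 = 'xo', group 3 = '210', group 4 = 'ik8aa', group 5 = 'bdp'.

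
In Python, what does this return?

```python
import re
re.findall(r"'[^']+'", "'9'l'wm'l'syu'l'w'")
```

No capturing groups, so `findall` returns the 4 full match strings.

["'9'", "'wm'", "'syu'", "'w'"]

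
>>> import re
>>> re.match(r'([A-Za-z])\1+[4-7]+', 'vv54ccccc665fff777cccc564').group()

'vv54'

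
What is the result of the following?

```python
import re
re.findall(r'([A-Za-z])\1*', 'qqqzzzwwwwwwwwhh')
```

A backreference is literal: `\1` must see the identical characters the first group matched.
Scanning left to right: at [0:3] match 'qqq', group 1 = 'q'; at [3:6] match 'zzz', group 1 = 'z'; at [6:14] match 'wwwwwwww', group 1 = 'w'; at [14:16] match 'hh', group 1 = 'h'.
`findall` collects group 1 from each match (4 total).

['q', 'z', 'w', 'h']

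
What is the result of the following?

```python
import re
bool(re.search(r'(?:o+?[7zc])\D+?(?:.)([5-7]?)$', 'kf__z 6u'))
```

False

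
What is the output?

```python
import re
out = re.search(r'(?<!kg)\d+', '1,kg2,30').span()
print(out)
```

(0, 1)

A negative assertion filters positions out without eating any characters.
`search` walks the string left to right and returns the first match it finds.
The match spans [0:1] → '1'.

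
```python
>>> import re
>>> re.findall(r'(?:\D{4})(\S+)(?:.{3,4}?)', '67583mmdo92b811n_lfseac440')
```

['92b811n_lfseac']

The pattern matches exactly 4 of a non-digit (non-capturing group); then one or more of a non-whitespace character (captured); then 3 to 4 of any character (lazy) (non-capturing group).
Scanning left to right: at [5:26] match 'mmdo92b811n_lfseac440', group 1 = '92b811n_lfseac'.
Because there's exactly one group, `findall` drops the full match and keeps group 1 from the one hit.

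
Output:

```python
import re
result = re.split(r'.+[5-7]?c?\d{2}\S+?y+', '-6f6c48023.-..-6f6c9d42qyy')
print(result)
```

Pattern: one or more of any character; then optionally a character in [5-7], then optionally the literal 'c'; then exactly 2 of a digit, then one or more of a non-whitespace character (lazy), then one or more of a literal 'y'.
Matches to split on: at [0:26] → '-6f6c48023.-..-6f6c9d42qyy'.
`split` removes every match and returns the 2 fragments in between.

['', '']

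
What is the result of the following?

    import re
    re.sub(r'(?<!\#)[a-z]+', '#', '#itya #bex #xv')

'#i# #b# #x#'

A negative assertion filters positions out without eating any characters.
Matches: at [2:5] → 'tya'; at [8:10] → 'ex'; at [13:14] → 'v'.
`sub` substitutes '#' at each match site.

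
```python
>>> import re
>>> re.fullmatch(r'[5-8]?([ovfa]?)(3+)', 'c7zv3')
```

Pattern: optionally a character in [5-8]; then optionally one of [ovfa] (captured); then one or more of a literal '3' (captured).
For `fullmatch`, every character of the input must be accounted for by the pattern.
Here the pattern can't cover the whole string, so the call returns None.

None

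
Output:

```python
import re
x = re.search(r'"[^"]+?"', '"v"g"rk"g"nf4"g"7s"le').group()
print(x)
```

The match spans [0:3] → '"v"'.

"v"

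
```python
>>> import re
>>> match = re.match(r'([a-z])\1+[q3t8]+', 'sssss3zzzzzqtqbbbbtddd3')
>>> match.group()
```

'sssss3'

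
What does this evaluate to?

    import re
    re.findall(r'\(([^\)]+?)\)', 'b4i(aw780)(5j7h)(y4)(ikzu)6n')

['aw780', '5j7h', 'y4', 'ikzu']

Walking the string: at [3:10] match '(aw780)', group 1 = 'aw780'; at [10:16] match '(5j7h)', group 1 = '5j7h'; at [16:20] match '(y4)', group 1 = 'y4'; at [20:26] match '(ikzu)', group 1 = 'ikzu'.
One capturing group, so `findall` returns just the captured substring from each match — 4 in all.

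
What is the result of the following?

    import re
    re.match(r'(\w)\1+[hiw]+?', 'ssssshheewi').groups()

The match spans [0:6] → 'sssssh'.
Captured: group 1 = 's'.

('s',)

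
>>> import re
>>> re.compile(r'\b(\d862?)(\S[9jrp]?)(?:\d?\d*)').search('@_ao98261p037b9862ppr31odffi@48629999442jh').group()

'48629999442'

The match spans [29:40] → '48629999442'.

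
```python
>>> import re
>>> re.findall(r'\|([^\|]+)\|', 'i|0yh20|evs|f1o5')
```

Walking the string: at [1:8] match '|0yh20|', group 1 = '0yh20'.
Because there's exactly one group, `findall` drops the full match and keeps group 1 from the one hit.

['0yh20']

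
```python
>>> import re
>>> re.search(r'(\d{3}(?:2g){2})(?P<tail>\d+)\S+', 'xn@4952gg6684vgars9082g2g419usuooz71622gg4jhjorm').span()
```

The match spans [18:48] → '9082g2g419usuooz71622gg4jhjorm'.

(18, 48)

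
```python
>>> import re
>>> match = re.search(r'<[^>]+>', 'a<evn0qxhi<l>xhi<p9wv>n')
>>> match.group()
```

The match spans [1:13] → '<evn0qxhi<l>'.

'<evn0qxhi<l>'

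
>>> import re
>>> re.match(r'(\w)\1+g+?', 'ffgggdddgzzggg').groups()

A backreference is literal: `\1` must see the identical characters the first group matched.
With `match`, the pattern is implicitly anchored at the beginning.
The match spans [0:3] → 'ffg'.
Captured: group 1 = 'f'.

('f',)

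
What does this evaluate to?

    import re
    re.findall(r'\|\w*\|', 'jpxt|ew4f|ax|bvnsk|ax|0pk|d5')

['|ew4f|', '|bvnsk|', '|0pk|']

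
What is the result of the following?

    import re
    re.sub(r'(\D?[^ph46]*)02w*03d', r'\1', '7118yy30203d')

'7118yy3'

Pattern: optionally a non-digit, then zero or more of any character except [ph46] (captured); then the literal '02', then zero or more of a literal 'w', then the literal '03d'.
Matches: at [0:12] → '7118yy30203d'.
Each match is replaced using the text its own group 1 captured.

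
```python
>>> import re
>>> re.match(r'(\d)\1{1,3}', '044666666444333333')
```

None

`re.match` only tries the pattern at the start of the string.
Here position 0 doesn't satisfy it, so the call returns None.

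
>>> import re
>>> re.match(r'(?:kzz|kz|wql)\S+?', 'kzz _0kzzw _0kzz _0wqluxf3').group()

`re.match` only tries the pattern at the start of the string.
The match spans [0:3] → 'kzz'.

'kzz'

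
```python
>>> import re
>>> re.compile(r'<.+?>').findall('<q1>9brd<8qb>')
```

Since nothing is captured, `findall` lists the 2 matched substrings directly.

['<q1>', '<8qb>']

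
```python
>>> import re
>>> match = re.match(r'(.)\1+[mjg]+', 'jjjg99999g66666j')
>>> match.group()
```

`\1` is not a pattern — it's the concrete string captured by group 1, re-applied verbatim.
`match` is anchored at position 0; if the pattern doesn't fit there, it returns None.
The match spans [0:4] → 'jjjg'.
Captured: group 1 = 'j'.

'jjjg'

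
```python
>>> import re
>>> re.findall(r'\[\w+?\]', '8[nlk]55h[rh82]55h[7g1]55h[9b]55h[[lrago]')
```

['[nlk]', '[rh82]', '[7g1]', '[9b]', '[lrago]']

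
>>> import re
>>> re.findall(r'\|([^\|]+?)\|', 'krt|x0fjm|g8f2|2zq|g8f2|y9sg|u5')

['x0fjm', '2zq', 'y9sg']

Matches: at [3:10] match '|x0fjm|', group 1 = 'x0fjm'; at [14:19] match '|2zq|', group 1 = '2zq'; at [23:29] match '|y9sg|', group 1 = 'y9sg'.
One capturing group, so `findall` returns just the captured substring from each match — 3 in all.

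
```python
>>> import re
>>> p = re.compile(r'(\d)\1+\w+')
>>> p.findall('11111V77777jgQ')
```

The backreference `\1` re-matches whatever the first group consumed, character for character.
With a single group, `findall` returns only what that group captured — 1 item.

['1']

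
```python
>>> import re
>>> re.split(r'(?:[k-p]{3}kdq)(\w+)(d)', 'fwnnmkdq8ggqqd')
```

['fw', '8ggqq', 'd', '']

`re.split` interleaves the captured-group text with the surrounding fragments.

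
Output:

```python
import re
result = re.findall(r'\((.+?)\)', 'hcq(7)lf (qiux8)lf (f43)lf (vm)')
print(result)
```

Scanning left to right: at [3:6] match '(7)', group 1 = '7'; at [9:16] match '(qiux8)', group 1 = 'qiux8'; at [19:24] match '(f43)', group 1 = 'f43'; at [27:31] match '(vm)', group 1 = 'vm'.
With a single group, `findall` returns only what that group captured — 4 items.

['7', 'qiux8', 'f43', 'vm']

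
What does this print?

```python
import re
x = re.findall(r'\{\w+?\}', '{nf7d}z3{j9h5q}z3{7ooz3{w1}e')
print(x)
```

['{nf7d}', '{j9h5q}', '{w1}']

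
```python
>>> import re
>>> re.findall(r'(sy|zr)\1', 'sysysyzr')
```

['sy']

`\1` is not a pattern — it's the concrete string captured by group 1, re-applied verbatim.
Matches: at [0:4] match 'sysy', group 1 = 'sy'.
With a single group, `findall` returns only what that group captured — 1 item.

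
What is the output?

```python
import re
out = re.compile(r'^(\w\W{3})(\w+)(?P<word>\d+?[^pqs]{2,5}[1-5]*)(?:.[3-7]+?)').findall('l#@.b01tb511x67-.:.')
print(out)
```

This matches anchored at the start of the string; then a word character, then exactly 3 of a non-word character (captured); then one or more of a word character (captured); then one or more of a digit (lazy), then 2 to 5 of any character except [pqs], then zero or more of a character in [1-5] (captured as 'word'); then any character, then one or more of a character in [3-7] (lazy) (non-capturing group).
Scanning left to right: at [0:15] match 'l#@.b01tb511x67', groups = ('l#@.', 'b01tb5', '11x').
`findall` packs the 3 group values into a tuple for every match.

[('l#@.', 'b01tb5', '11x')]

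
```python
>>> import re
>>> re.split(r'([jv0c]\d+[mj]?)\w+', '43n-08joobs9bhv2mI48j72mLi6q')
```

['43n-', '08j', '']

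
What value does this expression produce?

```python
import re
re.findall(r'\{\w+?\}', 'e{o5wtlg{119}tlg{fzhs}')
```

Scanning left to right: at [8:13] → '{119}'; at [16:22] → '{fzhs}'.
No capturing groups, so `findall` returns the 2 full match strings.

['{119}', '{fzhs}']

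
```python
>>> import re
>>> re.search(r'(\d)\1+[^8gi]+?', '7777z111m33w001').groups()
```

The match spans [0:5] → '7777z'.
Captured: group 1 = '7'.

('7',)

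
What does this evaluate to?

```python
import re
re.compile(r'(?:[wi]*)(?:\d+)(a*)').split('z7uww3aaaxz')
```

Because the pattern has a capturing group, `split` also inserts each captured text between the pieces.

['z', '', 'u', 'aaa', 'xz']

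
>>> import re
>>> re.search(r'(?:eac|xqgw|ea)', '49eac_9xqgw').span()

Alternation tries branches left to right and keeps the first one that lets the overall match succeed at that position.
`search` walks the string left to right and returns the first match it finds.
The match spans [2:5] → 'eac'.

(2, 5)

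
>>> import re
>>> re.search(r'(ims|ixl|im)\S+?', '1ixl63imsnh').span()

(1, 5)

`re.search` tries every starting position until one works.
The match spans [1:5] → 'ixl6'.
Captured: group 1 = 'ixl'.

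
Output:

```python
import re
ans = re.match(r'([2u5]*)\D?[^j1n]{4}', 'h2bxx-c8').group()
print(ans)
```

h2bxx

The pattern matches zero or more of one of [2u5] (captured); then optionally a non-digit, then exactly 4 of any character except [j1n].
`match` is anchored at position 0; if the pattern doesn't fit there, it returns None.
The match spans [0:5] → 'h2bxx'.
Captured: group 1 = ''.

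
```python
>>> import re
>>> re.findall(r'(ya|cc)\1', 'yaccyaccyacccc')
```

`\1` has to match the exact text group 1 already captured.
Scanning left to right: at [10:14] match 'cccc', group 1 = 'cc'.
With a single group, `findall` returns only what that group captured — 1 item.

['cc']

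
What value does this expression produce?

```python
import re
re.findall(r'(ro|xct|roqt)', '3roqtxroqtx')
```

['ro', 'ro']

The regex engine tests alternatives in the order written; an earlier branch that matches wins even if a later one would match more.
With a single group, `findall` returns only what that group captured — 2 items.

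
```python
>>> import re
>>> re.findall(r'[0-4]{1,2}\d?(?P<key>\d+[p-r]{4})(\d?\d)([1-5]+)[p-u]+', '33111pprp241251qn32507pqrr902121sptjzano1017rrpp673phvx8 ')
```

[('11pprp', '24', '1251'), ('07pqrr', '90', '2121'), ('7rrpp', '67', '3')]

Pattern: 1 to 2 of a character in [0-4], then optionally a digit; then one or more of a digit, then exactly 4 of a character in [p-r] (captured as 'key'); then optionally a digit, then a digit (captured); then one or more of a character in [1-5] (captured); then one or more of a character in [p-u].
3 groups means each result is a tuple of 3 captured strings — 3 here.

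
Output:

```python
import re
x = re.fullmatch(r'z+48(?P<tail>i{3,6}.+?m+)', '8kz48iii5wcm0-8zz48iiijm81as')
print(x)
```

None

Pattern: one or more of the literal 'z', then the literal '48'; then 3 to 6 of the literal 'i', then one or more of any character (lazy), then one or more of a literal 'm' (captured as 'tail').
For `fullmatch`, every character of the input must be accounted for by the pattern.
Here there's no way to consume every character, so the call returns None.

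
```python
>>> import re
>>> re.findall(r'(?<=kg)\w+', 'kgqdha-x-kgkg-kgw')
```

['qdha', 'kg', 'w']

The `(?=…)`/`(?<=…)` assertion just peeks at neighbouring text; it doesn't advance the match position.
Scanning left to right: at [2:6] → 'qdha'; at [11:13] → 'kg'; at [16:17] → 'w'.
`findall` yields the raw match text (3 of them) because the pattern has no groups.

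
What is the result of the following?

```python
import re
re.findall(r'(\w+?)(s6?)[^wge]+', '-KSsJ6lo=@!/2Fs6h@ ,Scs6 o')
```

[('KS', 's')]

With 2 capturing groups, `findall` returns a 2-tuple per match.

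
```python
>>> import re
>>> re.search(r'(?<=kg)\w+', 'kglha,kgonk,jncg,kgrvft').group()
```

The positive lookaround only admits positions where the adjacent text matches; those characters stay outside the span.
`re.search` tries every starting position until one works.
The match spans [2:5] → 'lha'.

'lha'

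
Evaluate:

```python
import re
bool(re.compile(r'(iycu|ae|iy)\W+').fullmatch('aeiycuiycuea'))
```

False

For `fullmatch`, every character of the input must be accounted for by the pattern.
Here the string isn't matched end-to-end, so the call returns None, and `bool(None)` is False.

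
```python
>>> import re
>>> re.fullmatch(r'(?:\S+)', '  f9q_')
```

None

The pattern matches one or more of a non-whitespace character (non-capturing group).
For `fullmatch`, every character of the input must be accounted for by the pattern.
Here the pattern can't cover the whole string, so the call returns None.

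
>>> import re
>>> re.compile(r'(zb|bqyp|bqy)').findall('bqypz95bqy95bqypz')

Branches in `(...|...)` are attempted left-to-right; the first branch that allows the whole pattern to succeed is taken.
Scanning left to right: at [0:4] match 'bqyp', group 1 = 'bqyp'; at [7:10] match 'bqy', group 1 = 'bqy'; at [12:16] match 'bqyp', group 1 = 'bqyp'.
With a single group, `findall` returns only what that group captured — 3 items.

['bqyp', 'bqy', 'bqyp']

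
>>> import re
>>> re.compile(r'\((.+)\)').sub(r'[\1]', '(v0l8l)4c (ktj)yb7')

'[v0l8l)4c (ktj]yb7'

`\1` in the replacement pulls in group 1's text for each match.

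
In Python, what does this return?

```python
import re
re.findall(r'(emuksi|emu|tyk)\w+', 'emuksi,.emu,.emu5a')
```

['emu', 'emu']

Walking the string: at [0:6] match 'emuksi', group 1 = 'emu'; at [13:18] match 'emu5a', group 1 = 'emu'.
With a single group, `findall` returns only what that group captured — 2 items.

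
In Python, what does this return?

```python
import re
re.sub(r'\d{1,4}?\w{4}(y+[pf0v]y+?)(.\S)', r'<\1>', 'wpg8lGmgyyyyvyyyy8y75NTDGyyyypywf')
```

'wpg<yyyyvy>y8y<yyyypy>'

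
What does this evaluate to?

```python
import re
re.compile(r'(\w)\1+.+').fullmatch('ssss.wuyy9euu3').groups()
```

The match spans [0:14] → 'ssss.wuyy9euu3'.
Captured: group 1 = 's'.

('s',)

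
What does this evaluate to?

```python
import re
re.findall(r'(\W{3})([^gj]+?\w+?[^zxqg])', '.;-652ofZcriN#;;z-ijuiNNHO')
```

[('.;-', '652'), ('#;;', 'z-ij')]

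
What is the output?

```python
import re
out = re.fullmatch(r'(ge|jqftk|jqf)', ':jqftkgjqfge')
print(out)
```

None

For `fullmatch`, every character of the input must be accounted for by the pattern.
Here the string isn't matched end-to-end, so the call returns None.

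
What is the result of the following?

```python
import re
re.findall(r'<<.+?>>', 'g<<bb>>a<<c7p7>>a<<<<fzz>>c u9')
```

['<<bb>>', '<<c7p7>>', '<<<<fzz>>']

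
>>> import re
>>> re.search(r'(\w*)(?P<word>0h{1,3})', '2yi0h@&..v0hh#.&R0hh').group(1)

'2yi'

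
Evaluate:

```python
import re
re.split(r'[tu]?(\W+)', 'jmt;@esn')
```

`re.split` interleaves the captured-group text with the surrounding fragments.

['jm', ';@', 'esn']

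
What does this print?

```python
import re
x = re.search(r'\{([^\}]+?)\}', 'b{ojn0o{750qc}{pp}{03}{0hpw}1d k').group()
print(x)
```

{ojn0o{750qc}

The match spans [1:14] → '{ojn0o{750qc}'.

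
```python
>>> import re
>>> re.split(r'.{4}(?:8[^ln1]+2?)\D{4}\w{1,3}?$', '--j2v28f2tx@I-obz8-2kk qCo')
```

['--', '']

`split` removes every match and returns the 2 fragments in between.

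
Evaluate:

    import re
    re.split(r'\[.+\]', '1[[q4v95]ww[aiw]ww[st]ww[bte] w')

['1', ' w']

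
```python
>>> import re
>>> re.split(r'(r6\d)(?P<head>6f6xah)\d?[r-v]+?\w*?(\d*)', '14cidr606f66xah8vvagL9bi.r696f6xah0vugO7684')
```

['14cidr606f66xah8vvagL9bi.', 'r69', '6f6xah', '', 'ugO7684']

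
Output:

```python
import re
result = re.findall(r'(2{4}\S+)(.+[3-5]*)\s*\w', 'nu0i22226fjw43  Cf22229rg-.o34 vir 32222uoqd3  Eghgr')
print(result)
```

`findall` packs the 2 group values into a tuple for every match.

[('22226fjw43', '  Cf22229rg-.o34 vir 32222uoqd3  Eghg')]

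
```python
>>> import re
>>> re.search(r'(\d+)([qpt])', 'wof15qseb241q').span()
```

The match spans [3:6] → '15q'.

(3, 6)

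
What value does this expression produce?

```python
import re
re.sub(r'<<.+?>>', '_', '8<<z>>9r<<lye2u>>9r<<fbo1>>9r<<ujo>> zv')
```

'8_9r_9r_9r_ zv'

Each match is replaced by '_'.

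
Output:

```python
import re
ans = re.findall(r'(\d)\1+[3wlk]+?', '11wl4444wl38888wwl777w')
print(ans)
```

['1', '4', '8', '7']

After group 1 captures some text, `\1` only succeeds where that same text appears again.
`findall` collects group 1 from each match (4 total).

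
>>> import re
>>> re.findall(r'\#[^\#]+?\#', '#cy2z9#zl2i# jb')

['#cy2z9#']

Since nothing is captured, `findall` lists the 1 matched substring directly.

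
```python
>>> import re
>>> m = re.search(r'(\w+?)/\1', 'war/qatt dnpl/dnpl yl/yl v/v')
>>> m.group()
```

After group 1 captures some text, `\1` only succeeds where that same text appears again.
`search` walks the string left to right and returns the first match it finds.
The match spans [9:18] → 'dnpl/dnpl'.
Captured: group 1 = 'dnpl'.

'dnpl/dnpl'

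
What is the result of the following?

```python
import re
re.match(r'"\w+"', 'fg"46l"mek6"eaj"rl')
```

`re.match` won't scan ahead — the pattern has to work from the very first character.
Here position 0 doesn't satisfy it, so the call returns None.

None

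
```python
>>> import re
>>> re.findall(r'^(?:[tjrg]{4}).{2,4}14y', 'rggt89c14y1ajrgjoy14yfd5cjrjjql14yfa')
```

['rggt89c14y']

The pattern matches anchored at the start of the string; then exactly 4 of one of [tjrg] (non-capturing group); then 2 to 4 of any character, then the literal '14y'.
Matches: at [0:10] → 'rggt89c14y'.
No capturing groups, so `findall` returns the 1 full match string.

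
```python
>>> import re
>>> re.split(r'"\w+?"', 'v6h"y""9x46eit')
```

['v6h', '"9x46eit']

Matches to split on: at [3:6] → '"y"'.
The string is cut at each match, leaving 2 pieces.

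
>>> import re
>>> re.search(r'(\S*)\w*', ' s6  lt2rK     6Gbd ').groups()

This matches zero or more of a non-whitespace character (captured); then zero or more of a word character.
`search` walks the string left to right and returns the first match it finds.
The match spans [0:0] → ''.
Captured: group 1 = ''.

('',)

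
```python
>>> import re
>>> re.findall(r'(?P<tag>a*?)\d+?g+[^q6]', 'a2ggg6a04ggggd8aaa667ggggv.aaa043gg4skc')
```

['a', 'a', 'aaa', 'aaa']

Pattern: zero or more of a literal 'a' (lazy) (captured as 'tag'); then one or more of a digit (lazy), then one or more of a literal 'g', then any character except [q6].
Matches: at [0:5] match 'a2ggg', group 1 = 'a'; at [6:14] match 'a04ggggd', group 1 = 'a'; at [15:26] match 'aaa667ggggv', group 1 = 'aaa'; at [27:36] match 'aaa043gg4', group 1 = 'aaa'.
One capturing group, so `findall` returns just the captured substring from each match — 4 in all.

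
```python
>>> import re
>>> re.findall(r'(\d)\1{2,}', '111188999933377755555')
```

['1', '9', '3', '7', '5']

`\1` is not a pattern — it's the concrete string captured by group 1, re-applied verbatim.
`findall` collects group 1 from each match (5 total).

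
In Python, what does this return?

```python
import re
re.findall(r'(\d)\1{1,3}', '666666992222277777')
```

After group 1 captures some text, `\1` only succeeds where that same text appears again.
Walking the string: at [0:4] match '6666', group 1 = '6'; at [4:6] match '66', group 1 = '6'; at [6:8] match '99', group 1 = '9'; at [8:12] match '2222', group 1 = '2'; at [13:17] match '7777', group 1 = '7'.
One capturing group, so `findall` returns just the captured substring from each match — 5 in all.

['6', '6', '9', '2', '7']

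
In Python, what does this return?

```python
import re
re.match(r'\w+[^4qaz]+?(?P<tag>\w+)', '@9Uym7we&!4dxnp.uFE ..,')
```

The pattern matches one or more of a word character, then one or more of any character except [4qaz] (lazy); then one or more of a word character (captured as 'tag').
`re.match` won't scan ahead — the pattern has to work from the very first character.
Here the pattern fails at index 0, so the call returns None.

None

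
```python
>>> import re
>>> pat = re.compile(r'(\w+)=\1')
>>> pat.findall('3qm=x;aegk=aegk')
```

['aegk']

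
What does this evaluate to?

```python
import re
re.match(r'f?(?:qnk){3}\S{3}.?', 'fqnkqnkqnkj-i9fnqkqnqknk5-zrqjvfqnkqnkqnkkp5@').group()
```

'fqnkqnkqnkj-i9'

`re.match` only tries the pattern at the start of the string.
The match spans [0:14] → 'fqnkqnkqnkj-i9'.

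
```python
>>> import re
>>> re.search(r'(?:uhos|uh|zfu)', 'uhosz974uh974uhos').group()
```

'uhos'

Alternation tries branches left to right and keeps the first one that lets the overall match succeed at that position.
`re.search` scans for the first position where the pattern succeeds.
The match spans [0:4] → 'uhos'.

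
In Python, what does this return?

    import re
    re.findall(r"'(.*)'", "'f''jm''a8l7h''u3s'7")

Scanning left to right: at [0:19] match "'f''jm''a8l7h''u3s'", group 1 = "f''jm''a8l7h''u3s".
One capturing group, so `findall` returns just the captured substring from the one match — 1 in all.

["f''jm''a8l7h''u3s"]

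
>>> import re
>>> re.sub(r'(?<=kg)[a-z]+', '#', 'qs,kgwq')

'qs,kg#'

Lookahead/lookbehind check context without consuming it, so the matched span excludes the asserted characters.
Matches: at [5:7] → 'wq'.
`sub` substitutes '#' at each match site.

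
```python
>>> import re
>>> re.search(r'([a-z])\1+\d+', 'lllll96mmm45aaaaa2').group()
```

'lllll96'

`\1` is not a pattern — it's the concrete string captured by group 1, re-applied verbatim.
`search` walks the string left to right and returns the first match it finds.
The match spans [0:7] → 'lllll96'.
Captured: group 1 = 'l'.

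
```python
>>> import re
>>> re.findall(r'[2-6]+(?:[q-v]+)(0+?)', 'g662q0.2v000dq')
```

['0', '0']

Pattern: one or more of a character in [2-6]; then one or more of a character in [q-v] (non-capturing group); then one or more of a literal '0' (lazy) (captured).
Matches: at [1:6] match '662q0', group 1 = '0'; at [7:10] match '2v0', group 1 = '0'.
`findall` collects group 1 from each match (2 total).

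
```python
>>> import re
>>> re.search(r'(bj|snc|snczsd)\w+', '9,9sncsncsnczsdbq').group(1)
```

'snc'

Unlike `match`, `search` isn't anchored — it looks for the pattern anywhere in the string.
The match spans [3:17] → 'sncsncsnczsdbq'.
Captured: group 1 = 'snc'.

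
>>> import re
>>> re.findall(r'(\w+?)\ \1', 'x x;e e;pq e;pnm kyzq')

['x', 'e']

A backreference is literal: `\1` must see the identical characters the first group matched.
Matches: at [0:3] match 'x x', group 1 = 'x'; at [4:7] match 'e e', group 1 = 'e'.
Because there's exactly one group, `findall` drops the full match and keeps group 1 from each hit.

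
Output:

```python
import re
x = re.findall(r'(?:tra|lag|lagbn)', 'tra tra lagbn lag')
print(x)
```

Alternation tries branches left to right and keeps the first one that lets the overall match succeed at that position.
Walking the string: at [0:3] → 'tra'; at [4:7] → 'tra'; at [8:11] → 'lag'; at [14:17] → 'lag'.
`findall` yields the raw match text (4 of them) because the pattern has no groups.

['tra', 'tra', 'lag', 'lag']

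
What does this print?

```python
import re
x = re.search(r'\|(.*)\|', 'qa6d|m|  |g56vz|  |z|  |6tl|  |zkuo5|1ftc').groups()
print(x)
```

('m|  |g56vz|  |z|  |6tl|  |zkuo5',)

`search` walks the string left to right and returns the first match it finds.
The match spans [4:37] → '|m|  |g56vz|  |z|  |6tl|  |zkuo5|'.
Captured: group 1 = 'm|  |g56vz|  |z|  |6tl|  |zkuo5'.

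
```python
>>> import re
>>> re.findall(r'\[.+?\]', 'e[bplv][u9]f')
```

['[bplv]', '[u9]']

Walking the string: at [1:7] → '[bplv]'; at [7:11] → '[u9]'.
With no groups in the pattern, `findall` gives back each whole match — 2 here.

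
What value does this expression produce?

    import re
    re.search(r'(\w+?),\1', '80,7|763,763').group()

The backreference `\1` re-matches whatever the first group consumed, character for character.
`search` walks the string left to right and returns the first match it finds.
The match spans [5:12] → '763,763'.
Captured: group 1 = '763'.

'763,763'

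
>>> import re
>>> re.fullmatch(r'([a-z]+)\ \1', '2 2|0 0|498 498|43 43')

The backreference `\1` re-matches whatever the first group consumed, character for character.
`re.fullmatch` requires the pattern to consume the entire string.
Here the pattern can't cover the whole string, so the call returns None.

None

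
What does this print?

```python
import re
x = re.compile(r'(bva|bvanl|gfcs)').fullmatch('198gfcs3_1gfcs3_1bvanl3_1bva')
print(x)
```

`re.fullmatch` requires the pattern to consume the entire string.
Here the string isn't matched end-to-end, so the call returns None.

None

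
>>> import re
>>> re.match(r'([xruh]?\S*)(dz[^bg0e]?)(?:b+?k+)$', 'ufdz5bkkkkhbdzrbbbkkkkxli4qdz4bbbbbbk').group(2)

The pattern matches optionally one of [xruh], then zero or more of a non-whitespace character (captured); then the literal 'dz', then optionally any character except [bg0e] (captured); then one or more of a literal 'b' (lazy), then one or more of the literal 'k' (non-capturing group); then anchored at the end.
`match` is anchored at position 0; if the pattern doesn't fit there, it returns None.
The match spans [0:37] → 'ufdz5bkkkkhbdzrbbbkkkkxli4qdz4bbbbbbk'.
Captured: group 1 = 'ufdz5bkkkkhbdzrbbbkkkkxli4q', group 2 = 'dz4'.

'dz4'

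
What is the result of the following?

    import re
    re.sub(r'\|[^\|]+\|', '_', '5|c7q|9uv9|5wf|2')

'5_9uv9_2'

Each match is replaced by '_'.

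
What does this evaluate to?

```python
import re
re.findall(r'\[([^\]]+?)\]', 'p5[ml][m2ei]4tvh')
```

Scanning left to right: at [2:6] match '[ml]', group 1 = 'ml'; at [6:12] match '[m2ei]', group 1 = 'm2ei'.
Because there's exactly one group, `findall` drops the full match and keeps group 1 from each hit.

['ml', 'm2ei']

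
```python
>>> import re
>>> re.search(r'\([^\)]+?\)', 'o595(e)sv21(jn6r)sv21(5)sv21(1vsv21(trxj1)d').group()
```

The match spans [4:7] → '(e)'.

'(e)'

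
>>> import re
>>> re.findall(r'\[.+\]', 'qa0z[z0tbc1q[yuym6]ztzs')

['[z0tbc1q[yuym6]']

Since nothing is captured, `findall` lists the 1 matched substring directly.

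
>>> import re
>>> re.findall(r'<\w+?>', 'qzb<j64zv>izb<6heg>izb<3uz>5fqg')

['<j64zv>', '<6heg>', '<3uz>']

Scanning left to right: at [3:10] → '<j64zv>'; at [13:19] → '<6heg>'; at [22:27] → '<3uz>'.
Since nothing is captured, `findall` lists the 3 matched substrings directly.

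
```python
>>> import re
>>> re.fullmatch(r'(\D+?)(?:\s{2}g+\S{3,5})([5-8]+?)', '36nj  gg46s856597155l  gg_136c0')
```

None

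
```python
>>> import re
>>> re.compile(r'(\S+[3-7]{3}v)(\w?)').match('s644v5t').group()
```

's644v5'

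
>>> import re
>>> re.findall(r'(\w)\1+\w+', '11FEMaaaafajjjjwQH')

['1']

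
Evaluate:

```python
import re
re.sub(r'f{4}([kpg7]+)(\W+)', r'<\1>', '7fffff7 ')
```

Pattern: exactly 4 of a literal 'f'; then one or more of one of [kpg7] (captured); then one or more of a non-word character (captured).
Matches: at [2:8] → 'ffff7 '.
Each match is replaced using the text its own group 1 captured.

'7f<7>'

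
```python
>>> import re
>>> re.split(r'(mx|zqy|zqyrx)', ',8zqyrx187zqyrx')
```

[',8', 'zqy', 'rx187', 'zqy', 'rx']

Alternation tries branches left to right and keeps the first one that lets the overall match succeed at that position.
Matches to split on: at [2:5] → 'zqy'; at [10:13] → 'zqy'.
Because the pattern has a capturing group, `split` also inserts each captured text between the pieces.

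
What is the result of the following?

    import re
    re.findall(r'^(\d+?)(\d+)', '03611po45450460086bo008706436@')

[('0', '3611')]

The pattern matches anchored at the start of the string; then one or more of a digit (lazy) (captured); then one or more of a digit (captured).
Multiple groups make `findall` return tuples — one 2-tuple for the one match.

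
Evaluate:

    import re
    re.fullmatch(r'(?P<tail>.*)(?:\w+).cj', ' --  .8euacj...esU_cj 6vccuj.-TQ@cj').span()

(0, 35)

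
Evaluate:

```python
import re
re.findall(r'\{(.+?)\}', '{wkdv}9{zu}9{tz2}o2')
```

With the lazy modifier that quantifier settles for the fewest repetitions that let the rest of the pattern succeed (the atoms after it are unaffected and can still be greedy).
Matches: at [0:6] match '{wkdv}', group 1 = 'wkdv'; at [7:11] match '{zu}', group 1 = 'zu'; at [12:17] match '{tz2}', group 1 = 'tz2'.
With a single group, `findall` returns only what that group captured — 3 items.

['wkdv', 'zu', 'tz2']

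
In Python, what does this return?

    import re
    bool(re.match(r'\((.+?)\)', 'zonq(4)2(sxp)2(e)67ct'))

False

`re.match` won't scan ahead — the pattern has to work from the very first character.
Here the pattern fails at index 0, so the call returns None, and `bool(None)` is False.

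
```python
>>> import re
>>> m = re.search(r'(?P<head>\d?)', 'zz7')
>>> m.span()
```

(0, 0)

Pattern: optionally a digit (captured as 'head').
The match spans [0:0] → ''.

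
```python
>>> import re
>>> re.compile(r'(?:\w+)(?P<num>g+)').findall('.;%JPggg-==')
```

['g']

With a single group, `findall` returns only what that group captured — 1 item.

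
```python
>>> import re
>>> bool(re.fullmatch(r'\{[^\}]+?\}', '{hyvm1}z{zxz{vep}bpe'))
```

False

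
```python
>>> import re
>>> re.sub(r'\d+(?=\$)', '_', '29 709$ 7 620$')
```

'29 _$ 7 _$'

The lookaround is zero-width — it requires the adjacent text to match without consuming it, so the asserted text isn't part of the match.
Matches: at [3:6] → '709'; at [10:13] → '620'.
Each match is replaced by '_'.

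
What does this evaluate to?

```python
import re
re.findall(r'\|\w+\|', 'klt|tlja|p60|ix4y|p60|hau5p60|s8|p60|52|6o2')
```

['|tlja|', '|ix4y|', '|hau5p60|', '|p60|']

Since nothing is captured, `findall` lists the 4 matched substrings directly.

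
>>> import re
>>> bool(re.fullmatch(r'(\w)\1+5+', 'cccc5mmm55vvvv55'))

`re.fullmatch` requires the pattern to consume the entire string.
Here the string isn't matched end-to-end, so the call returns None, and `bool(None)` is False.

False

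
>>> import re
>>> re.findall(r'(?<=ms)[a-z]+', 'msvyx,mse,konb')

Because the assertion is zero-width, the text it checks is not consumed and won't appear in the result.
Walking the string: at [2:5] → 'vyx'; at [8:9] → 'e'.
`findall` yields the raw match text (2 of them) because the pattern has no groups.

['vyx', 'e']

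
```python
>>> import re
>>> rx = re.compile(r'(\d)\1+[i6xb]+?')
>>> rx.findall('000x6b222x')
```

['0', '2']

The backreference `\1` re-matches whatever the first group consumed, character for character.
Walking the string: at [0:4] match '000x', group 1 = '0'; at [6:10] match '222x', group 1 = '2'.
One capturing group, so `findall` returns just the captured substring from each match — 2 in all.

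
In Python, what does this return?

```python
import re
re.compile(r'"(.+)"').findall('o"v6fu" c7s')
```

['v6fu']

Scanning left to right: at [1:7] match '"v6fu"', group 1 = 'v6fu'.
One capturing group, so `findall` returns just the captured substring from the one match — 1 in all.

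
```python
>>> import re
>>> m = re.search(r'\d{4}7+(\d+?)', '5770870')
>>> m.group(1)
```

This matches exactly 4 of a digit; then one or more of a literal '7'; then one or more of a digit (lazy) (captured).
`search` walks the string left to right and returns the first match it finds.
The match spans [1:7] → '770870'.
Captured: group 1 = '0'.

'0'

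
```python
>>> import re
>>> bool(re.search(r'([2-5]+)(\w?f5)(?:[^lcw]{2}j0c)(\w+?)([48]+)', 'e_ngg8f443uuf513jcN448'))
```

Here the pattern never matches, so the call returns None, and `bool(None)` is False.

False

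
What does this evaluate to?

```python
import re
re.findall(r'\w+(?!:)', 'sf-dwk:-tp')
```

['sf', 'dw', 'tp']

The negative lookaround is zero-width — it rules out positions where the adjacent text would match, without consuming anything.
Scanning left to right: at [0:2] → 'sf'; at [3:5] → 'dw'; at [8:10] → 'tp'.
Since nothing is captured, `findall` lists the 3 matched substrings directly.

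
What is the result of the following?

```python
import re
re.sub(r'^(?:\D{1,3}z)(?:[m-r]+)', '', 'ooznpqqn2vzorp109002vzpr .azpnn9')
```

'2vzorp109002vzpr .azpnn9'

Pattern: anchored at the start of the string; then 1 to 3 of a non-digit, then the literal 'z' (non-capturing group); then one or more of a character in [m-r] (non-capturing group).
Each match is replaced by ''.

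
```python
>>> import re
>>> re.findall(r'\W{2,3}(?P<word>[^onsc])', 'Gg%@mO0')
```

The pattern matches 2 to 3 of a non-word character; then any character except [onsc] (captured as 'word').
Matches: at [2:5] match '%@m', group 1 = 'm'.
`findall` collects group 1 from the one match (1 total).

['m']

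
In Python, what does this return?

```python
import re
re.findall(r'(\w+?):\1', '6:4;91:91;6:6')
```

['91', '6']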